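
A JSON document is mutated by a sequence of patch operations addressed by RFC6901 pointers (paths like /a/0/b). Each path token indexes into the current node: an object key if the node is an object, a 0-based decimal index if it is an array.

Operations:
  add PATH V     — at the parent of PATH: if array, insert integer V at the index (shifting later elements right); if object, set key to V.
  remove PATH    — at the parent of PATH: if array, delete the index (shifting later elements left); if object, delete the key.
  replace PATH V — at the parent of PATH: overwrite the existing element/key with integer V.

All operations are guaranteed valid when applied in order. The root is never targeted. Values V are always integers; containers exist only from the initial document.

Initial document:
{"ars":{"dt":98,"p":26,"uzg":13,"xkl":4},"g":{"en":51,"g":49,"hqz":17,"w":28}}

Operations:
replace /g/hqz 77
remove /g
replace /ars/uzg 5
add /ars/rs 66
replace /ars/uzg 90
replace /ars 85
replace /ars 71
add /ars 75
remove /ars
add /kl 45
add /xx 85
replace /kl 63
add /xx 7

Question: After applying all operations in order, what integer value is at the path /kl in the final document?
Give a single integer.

Answer: 63

Derivation:
After op 1 (replace /g/hqz 77): {"ars":{"dt":98,"p":26,"uzg":13,"xkl":4},"g":{"en":51,"g":49,"hqz":77,"w":28}}
After op 2 (remove /g): {"ars":{"dt":98,"p":26,"uzg":13,"xkl":4}}
After op 3 (replace /ars/uzg 5): {"ars":{"dt":98,"p":26,"uzg":5,"xkl":4}}
After op 4 (add /ars/rs 66): {"ars":{"dt":98,"p":26,"rs":66,"uzg":5,"xkl":4}}
After op 5 (replace /ars/uzg 90): {"ars":{"dt":98,"p":26,"rs":66,"uzg":90,"xkl":4}}
After op 6 (replace /ars 85): {"ars":85}
After op 7 (replace /ars 71): {"ars":71}
After op 8 (add /ars 75): {"ars":75}
After op 9 (remove /ars): {}
After op 10 (add /kl 45): {"kl":45}
After op 11 (add /xx 85): {"kl":45,"xx":85}
After op 12 (replace /kl 63): {"kl":63,"xx":85}
After op 13 (add /xx 7): {"kl":63,"xx":7}
Value at /kl: 63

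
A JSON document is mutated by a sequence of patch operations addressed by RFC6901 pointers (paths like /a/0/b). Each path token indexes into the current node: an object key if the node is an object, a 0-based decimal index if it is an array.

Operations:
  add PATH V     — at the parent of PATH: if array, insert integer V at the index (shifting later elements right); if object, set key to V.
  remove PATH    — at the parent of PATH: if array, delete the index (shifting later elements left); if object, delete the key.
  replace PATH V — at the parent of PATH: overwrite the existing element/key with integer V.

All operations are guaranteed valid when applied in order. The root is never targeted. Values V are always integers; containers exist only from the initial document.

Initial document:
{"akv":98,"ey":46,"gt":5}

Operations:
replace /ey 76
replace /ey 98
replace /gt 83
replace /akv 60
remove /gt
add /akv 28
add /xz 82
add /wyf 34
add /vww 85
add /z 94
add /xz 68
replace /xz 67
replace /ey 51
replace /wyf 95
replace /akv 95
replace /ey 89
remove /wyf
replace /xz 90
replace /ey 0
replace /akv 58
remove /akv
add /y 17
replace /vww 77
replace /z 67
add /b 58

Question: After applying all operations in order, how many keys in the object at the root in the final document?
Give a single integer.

Answer: 6

Derivation:
After op 1 (replace /ey 76): {"akv":98,"ey":76,"gt":5}
After op 2 (replace /ey 98): {"akv":98,"ey":98,"gt":5}
After op 3 (replace /gt 83): {"akv":98,"ey":98,"gt":83}
After op 4 (replace /akv 60): {"akv":60,"ey":98,"gt":83}
After op 5 (remove /gt): {"akv":60,"ey":98}
After op 6 (add /akv 28): {"akv":28,"ey":98}
After op 7 (add /xz 82): {"akv":28,"ey":98,"xz":82}
After op 8 (add /wyf 34): {"akv":28,"ey":98,"wyf":34,"xz":82}
After op 9 (add /vww 85): {"akv":28,"ey":98,"vww":85,"wyf":34,"xz":82}
After op 10 (add /z 94): {"akv":28,"ey":98,"vww":85,"wyf":34,"xz":82,"z":94}
After op 11 (add /xz 68): {"akv":28,"ey":98,"vww":85,"wyf":34,"xz":68,"z":94}
After op 12 (replace /xz 67): {"akv":28,"ey":98,"vww":85,"wyf":34,"xz":67,"z":94}
After op 13 (replace /ey 51): {"akv":28,"ey":51,"vww":85,"wyf":34,"xz":67,"z":94}
After op 14 (replace /wyf 95): {"akv":28,"ey":51,"vww":85,"wyf":95,"xz":67,"z":94}
After op 15 (replace /akv 95): {"akv":95,"ey":51,"vww":85,"wyf":95,"xz":67,"z":94}
After op 16 (replace /ey 89): {"akv":95,"ey":89,"vww":85,"wyf":95,"xz":67,"z":94}
After op 17 (remove /wyf): {"akv":95,"ey":89,"vww":85,"xz":67,"z":94}
After op 18 (replace /xz 90): {"akv":95,"ey":89,"vww":85,"xz":90,"z":94}
After op 19 (replace /ey 0): {"akv":95,"ey":0,"vww":85,"xz":90,"z":94}
After op 20 (replace /akv 58): {"akv":58,"ey":0,"vww":85,"xz":90,"z":94}
After op 21 (remove /akv): {"ey":0,"vww":85,"xz":90,"z":94}
After op 22 (add /y 17): {"ey":0,"vww":85,"xz":90,"y":17,"z":94}
After op 23 (replace /vww 77): {"ey":0,"vww":77,"xz":90,"y":17,"z":94}
After op 24 (replace /z 67): {"ey":0,"vww":77,"xz":90,"y":17,"z":67}
After op 25 (add /b 58): {"b":58,"ey":0,"vww":77,"xz":90,"y":17,"z":67}
Size at the root: 6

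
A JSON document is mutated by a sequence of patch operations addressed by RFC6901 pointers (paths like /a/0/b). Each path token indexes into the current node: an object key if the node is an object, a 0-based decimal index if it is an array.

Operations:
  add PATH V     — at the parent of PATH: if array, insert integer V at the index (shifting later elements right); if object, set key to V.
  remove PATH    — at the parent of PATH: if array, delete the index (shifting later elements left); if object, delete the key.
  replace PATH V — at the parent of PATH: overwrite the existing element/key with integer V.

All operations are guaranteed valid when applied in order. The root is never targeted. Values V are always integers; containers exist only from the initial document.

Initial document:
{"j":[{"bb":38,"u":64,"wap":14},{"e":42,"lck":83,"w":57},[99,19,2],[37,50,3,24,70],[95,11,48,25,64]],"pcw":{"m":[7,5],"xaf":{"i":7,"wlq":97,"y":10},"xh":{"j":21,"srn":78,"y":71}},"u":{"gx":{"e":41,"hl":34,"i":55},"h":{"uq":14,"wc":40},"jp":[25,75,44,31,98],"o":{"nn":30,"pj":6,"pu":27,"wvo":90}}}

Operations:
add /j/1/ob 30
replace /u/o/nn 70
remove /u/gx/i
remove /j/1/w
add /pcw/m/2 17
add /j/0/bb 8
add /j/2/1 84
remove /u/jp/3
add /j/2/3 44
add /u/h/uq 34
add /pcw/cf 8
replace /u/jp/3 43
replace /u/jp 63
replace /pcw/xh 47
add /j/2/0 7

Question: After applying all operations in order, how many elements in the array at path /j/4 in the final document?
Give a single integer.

After op 1 (add /j/1/ob 30): {"j":[{"bb":38,"u":64,"wap":14},{"e":42,"lck":83,"ob":30,"w":57},[99,19,2],[37,50,3,24,70],[95,11,48,25,64]],"pcw":{"m":[7,5],"xaf":{"i":7,"wlq":97,"y":10},"xh":{"j":21,"srn":78,"y":71}},"u":{"gx":{"e":41,"hl":34,"i":55},"h":{"uq":14,"wc":40},"jp":[25,75,44,31,98],"o":{"nn":30,"pj":6,"pu":27,"wvo":90}}}
After op 2 (replace /u/o/nn 70): {"j":[{"bb":38,"u":64,"wap":14},{"e":42,"lck":83,"ob":30,"w":57},[99,19,2],[37,50,3,24,70],[95,11,48,25,64]],"pcw":{"m":[7,5],"xaf":{"i":7,"wlq":97,"y":10},"xh":{"j":21,"srn":78,"y":71}},"u":{"gx":{"e":41,"hl":34,"i":55},"h":{"uq":14,"wc":40},"jp":[25,75,44,31,98],"o":{"nn":70,"pj":6,"pu":27,"wvo":90}}}
After op 3 (remove /u/gx/i): {"j":[{"bb":38,"u":64,"wap":14},{"e":42,"lck":83,"ob":30,"w":57},[99,19,2],[37,50,3,24,70],[95,11,48,25,64]],"pcw":{"m":[7,5],"xaf":{"i":7,"wlq":97,"y":10},"xh":{"j":21,"srn":78,"y":71}},"u":{"gx":{"e":41,"hl":34},"h":{"uq":14,"wc":40},"jp":[25,75,44,31,98],"o":{"nn":70,"pj":6,"pu":27,"wvo":90}}}
After op 4 (remove /j/1/w): {"j":[{"bb":38,"u":64,"wap":14},{"e":42,"lck":83,"ob":30},[99,19,2],[37,50,3,24,70],[95,11,48,25,64]],"pcw":{"m":[7,5],"xaf":{"i":7,"wlq":97,"y":10},"xh":{"j":21,"srn":78,"y":71}},"u":{"gx":{"e":41,"hl":34},"h":{"uq":14,"wc":40},"jp":[25,75,44,31,98],"o":{"nn":70,"pj":6,"pu":27,"wvo":90}}}
After op 5 (add /pcw/m/2 17): {"j":[{"bb":38,"u":64,"wap":14},{"e":42,"lck":83,"ob":30},[99,19,2],[37,50,3,24,70],[95,11,48,25,64]],"pcw":{"m":[7,5,17],"xaf":{"i":7,"wlq":97,"y":10},"xh":{"j":21,"srn":78,"y":71}},"u":{"gx":{"e":41,"hl":34},"h":{"uq":14,"wc":40},"jp":[25,75,44,31,98],"o":{"nn":70,"pj":6,"pu":27,"wvo":90}}}
After op 6 (add /j/0/bb 8): {"j":[{"bb":8,"u":64,"wap":14},{"e":42,"lck":83,"ob":30},[99,19,2],[37,50,3,24,70],[95,11,48,25,64]],"pcw":{"m":[7,5,17],"xaf":{"i":7,"wlq":97,"y":10},"xh":{"j":21,"srn":78,"y":71}},"u":{"gx":{"e":41,"hl":34},"h":{"uq":14,"wc":40},"jp":[25,75,44,31,98],"o":{"nn":70,"pj":6,"pu":27,"wvo":90}}}
After op 7 (add /j/2/1 84): {"j":[{"bb":8,"u":64,"wap":14},{"e":42,"lck":83,"ob":30},[99,84,19,2],[37,50,3,24,70],[95,11,48,25,64]],"pcw":{"m":[7,5,17],"xaf":{"i":7,"wlq":97,"y":10},"xh":{"j":21,"srn":78,"y":71}},"u":{"gx":{"e":41,"hl":34},"h":{"uq":14,"wc":40},"jp":[25,75,44,31,98],"o":{"nn":70,"pj":6,"pu":27,"wvo":90}}}
After op 8 (remove /u/jp/3): {"j":[{"bb":8,"u":64,"wap":14},{"e":42,"lck":83,"ob":30},[99,84,19,2],[37,50,3,24,70],[95,11,48,25,64]],"pcw":{"m":[7,5,17],"xaf":{"i":7,"wlq":97,"y":10},"xh":{"j":21,"srn":78,"y":71}},"u":{"gx":{"e":41,"hl":34},"h":{"uq":14,"wc":40},"jp":[25,75,44,98],"o":{"nn":70,"pj":6,"pu":27,"wvo":90}}}
After op 9 (add /j/2/3 44): {"j":[{"bb":8,"u":64,"wap":14},{"e":42,"lck":83,"ob":30},[99,84,19,44,2],[37,50,3,24,70],[95,11,48,25,64]],"pcw":{"m":[7,5,17],"xaf":{"i":7,"wlq":97,"y":10},"xh":{"j":21,"srn":78,"y":71}},"u":{"gx":{"e":41,"hl":34},"h":{"uq":14,"wc":40},"jp":[25,75,44,98],"o":{"nn":70,"pj":6,"pu":27,"wvo":90}}}
After op 10 (add /u/h/uq 34): {"j":[{"bb":8,"u":64,"wap":14},{"e":42,"lck":83,"ob":30},[99,84,19,44,2],[37,50,3,24,70],[95,11,48,25,64]],"pcw":{"m":[7,5,17],"xaf":{"i":7,"wlq":97,"y":10},"xh":{"j":21,"srn":78,"y":71}},"u":{"gx":{"e":41,"hl":34},"h":{"uq":34,"wc":40},"jp":[25,75,44,98],"o":{"nn":70,"pj":6,"pu":27,"wvo":90}}}
After op 11 (add /pcw/cf 8): {"j":[{"bb":8,"u":64,"wap":14},{"e":42,"lck":83,"ob":30},[99,84,19,44,2],[37,50,3,24,70],[95,11,48,25,64]],"pcw":{"cf":8,"m":[7,5,17],"xaf":{"i":7,"wlq":97,"y":10},"xh":{"j":21,"srn":78,"y":71}},"u":{"gx":{"e":41,"hl":34},"h":{"uq":34,"wc":40},"jp":[25,75,44,98],"o":{"nn":70,"pj":6,"pu":27,"wvo":90}}}
After op 12 (replace /u/jp/3 43): {"j":[{"bb":8,"u":64,"wap":14},{"e":42,"lck":83,"ob":30},[99,84,19,44,2],[37,50,3,24,70],[95,11,48,25,64]],"pcw":{"cf":8,"m":[7,5,17],"xaf":{"i":7,"wlq":97,"y":10},"xh":{"j":21,"srn":78,"y":71}},"u":{"gx":{"e":41,"hl":34},"h":{"uq":34,"wc":40},"jp":[25,75,44,43],"o":{"nn":70,"pj":6,"pu":27,"wvo":90}}}
After op 13 (replace /u/jp 63): {"j":[{"bb":8,"u":64,"wap":14},{"e":42,"lck":83,"ob":30},[99,84,19,44,2],[37,50,3,24,70],[95,11,48,25,64]],"pcw":{"cf":8,"m":[7,5,17],"xaf":{"i":7,"wlq":97,"y":10},"xh":{"j":21,"srn":78,"y":71}},"u":{"gx":{"e":41,"hl":34},"h":{"uq":34,"wc":40},"jp":63,"o":{"nn":70,"pj":6,"pu":27,"wvo":90}}}
After op 14 (replace /pcw/xh 47): {"j":[{"bb":8,"u":64,"wap":14},{"e":42,"lck":83,"ob":30},[99,84,19,44,2],[37,50,3,24,70],[95,11,48,25,64]],"pcw":{"cf":8,"m":[7,5,17],"xaf":{"i":7,"wlq":97,"y":10},"xh":47},"u":{"gx":{"e":41,"hl":34},"h":{"uq":34,"wc":40},"jp":63,"o":{"nn":70,"pj":6,"pu":27,"wvo":90}}}
After op 15 (add /j/2/0 7): {"j":[{"bb":8,"u":64,"wap":14},{"e":42,"lck":83,"ob":30},[7,99,84,19,44,2],[37,50,3,24,70],[95,11,48,25,64]],"pcw":{"cf":8,"m":[7,5,17],"xaf":{"i":7,"wlq":97,"y":10},"xh":47},"u":{"gx":{"e":41,"hl":34},"h":{"uq":34,"wc":40},"jp":63,"o":{"nn":70,"pj":6,"pu":27,"wvo":90}}}
Size at path /j/4: 5

Answer: 5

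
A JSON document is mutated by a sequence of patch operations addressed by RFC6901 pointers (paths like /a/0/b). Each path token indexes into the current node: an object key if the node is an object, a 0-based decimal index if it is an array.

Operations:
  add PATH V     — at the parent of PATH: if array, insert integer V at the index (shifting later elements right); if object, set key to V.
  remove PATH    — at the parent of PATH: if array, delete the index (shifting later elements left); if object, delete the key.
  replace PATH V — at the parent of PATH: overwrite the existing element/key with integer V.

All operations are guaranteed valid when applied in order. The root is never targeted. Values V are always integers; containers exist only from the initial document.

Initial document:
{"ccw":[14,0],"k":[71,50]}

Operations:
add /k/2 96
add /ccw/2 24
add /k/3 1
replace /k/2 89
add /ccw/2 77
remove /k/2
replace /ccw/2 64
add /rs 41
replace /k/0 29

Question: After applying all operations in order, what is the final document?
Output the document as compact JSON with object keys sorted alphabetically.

Answer: {"ccw":[14,0,64,24],"k":[29,50,1],"rs":41}

Derivation:
After op 1 (add /k/2 96): {"ccw":[14,0],"k":[71,50,96]}
After op 2 (add /ccw/2 24): {"ccw":[14,0,24],"k":[71,50,96]}
After op 3 (add /k/3 1): {"ccw":[14,0,24],"k":[71,50,96,1]}
After op 4 (replace /k/2 89): {"ccw":[14,0,24],"k":[71,50,89,1]}
After op 5 (add /ccw/2 77): {"ccw":[14,0,77,24],"k":[71,50,89,1]}
After op 6 (remove /k/2): {"ccw":[14,0,77,24],"k":[71,50,1]}
After op 7 (replace /ccw/2 64): {"ccw":[14,0,64,24],"k":[71,50,1]}
After op 8 (add /rs 41): {"ccw":[14,0,64,24],"k":[71,50,1],"rs":41}
After op 9 (replace /k/0 29): {"ccw":[14,0,64,24],"k":[29,50,1],"rs":41}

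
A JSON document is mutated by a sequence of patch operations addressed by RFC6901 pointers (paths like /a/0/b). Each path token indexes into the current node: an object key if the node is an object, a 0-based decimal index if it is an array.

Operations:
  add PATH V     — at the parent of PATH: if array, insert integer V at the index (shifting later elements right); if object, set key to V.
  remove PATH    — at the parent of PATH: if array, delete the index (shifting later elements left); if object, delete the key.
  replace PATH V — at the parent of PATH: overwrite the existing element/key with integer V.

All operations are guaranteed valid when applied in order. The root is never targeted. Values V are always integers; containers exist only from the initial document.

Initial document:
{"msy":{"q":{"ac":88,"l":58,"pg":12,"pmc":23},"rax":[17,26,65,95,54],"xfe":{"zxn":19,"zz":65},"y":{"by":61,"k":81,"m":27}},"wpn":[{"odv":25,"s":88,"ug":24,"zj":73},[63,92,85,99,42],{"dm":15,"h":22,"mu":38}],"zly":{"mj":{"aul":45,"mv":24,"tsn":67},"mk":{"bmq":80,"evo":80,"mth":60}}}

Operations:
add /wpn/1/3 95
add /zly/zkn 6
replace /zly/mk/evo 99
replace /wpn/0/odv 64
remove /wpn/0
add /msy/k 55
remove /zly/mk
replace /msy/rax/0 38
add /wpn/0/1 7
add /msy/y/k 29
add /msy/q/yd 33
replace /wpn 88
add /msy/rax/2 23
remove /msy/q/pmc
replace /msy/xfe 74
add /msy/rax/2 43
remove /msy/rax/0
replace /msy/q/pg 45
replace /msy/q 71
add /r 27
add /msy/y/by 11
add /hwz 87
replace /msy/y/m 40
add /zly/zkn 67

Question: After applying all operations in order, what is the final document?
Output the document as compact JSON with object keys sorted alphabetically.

After op 1 (add /wpn/1/3 95): {"msy":{"q":{"ac":88,"l":58,"pg":12,"pmc":23},"rax":[17,26,65,95,54],"xfe":{"zxn":19,"zz":65},"y":{"by":61,"k":81,"m":27}},"wpn":[{"odv":25,"s":88,"ug":24,"zj":73},[63,92,85,95,99,42],{"dm":15,"h":22,"mu":38}],"zly":{"mj":{"aul":45,"mv":24,"tsn":67},"mk":{"bmq":80,"evo":80,"mth":60}}}
After op 2 (add /zly/zkn 6): {"msy":{"q":{"ac":88,"l":58,"pg":12,"pmc":23},"rax":[17,26,65,95,54],"xfe":{"zxn":19,"zz":65},"y":{"by":61,"k":81,"m":27}},"wpn":[{"odv":25,"s":88,"ug":24,"zj":73},[63,92,85,95,99,42],{"dm":15,"h":22,"mu":38}],"zly":{"mj":{"aul":45,"mv":24,"tsn":67},"mk":{"bmq":80,"evo":80,"mth":60},"zkn":6}}
After op 3 (replace /zly/mk/evo 99): {"msy":{"q":{"ac":88,"l":58,"pg":12,"pmc":23},"rax":[17,26,65,95,54],"xfe":{"zxn":19,"zz":65},"y":{"by":61,"k":81,"m":27}},"wpn":[{"odv":25,"s":88,"ug":24,"zj":73},[63,92,85,95,99,42],{"dm":15,"h":22,"mu":38}],"zly":{"mj":{"aul":45,"mv":24,"tsn":67},"mk":{"bmq":80,"evo":99,"mth":60},"zkn":6}}
After op 4 (replace /wpn/0/odv 64): {"msy":{"q":{"ac":88,"l":58,"pg":12,"pmc":23},"rax":[17,26,65,95,54],"xfe":{"zxn":19,"zz":65},"y":{"by":61,"k":81,"m":27}},"wpn":[{"odv":64,"s":88,"ug":24,"zj":73},[63,92,85,95,99,42],{"dm":15,"h":22,"mu":38}],"zly":{"mj":{"aul":45,"mv":24,"tsn":67},"mk":{"bmq":80,"evo":99,"mth":60},"zkn":6}}
After op 5 (remove /wpn/0): {"msy":{"q":{"ac":88,"l":58,"pg":12,"pmc":23},"rax":[17,26,65,95,54],"xfe":{"zxn":19,"zz":65},"y":{"by":61,"k":81,"m":27}},"wpn":[[63,92,85,95,99,42],{"dm":15,"h":22,"mu":38}],"zly":{"mj":{"aul":45,"mv":24,"tsn":67},"mk":{"bmq":80,"evo":99,"mth":60},"zkn":6}}
After op 6 (add /msy/k 55): {"msy":{"k":55,"q":{"ac":88,"l":58,"pg":12,"pmc":23},"rax":[17,26,65,95,54],"xfe":{"zxn":19,"zz":65},"y":{"by":61,"k":81,"m":27}},"wpn":[[63,92,85,95,99,42],{"dm":15,"h":22,"mu":38}],"zly":{"mj":{"aul":45,"mv":24,"tsn":67},"mk":{"bmq":80,"evo":99,"mth":60},"zkn":6}}
After op 7 (remove /zly/mk): {"msy":{"k":55,"q":{"ac":88,"l":58,"pg":12,"pmc":23},"rax":[17,26,65,95,54],"xfe":{"zxn":19,"zz":65},"y":{"by":61,"k":81,"m":27}},"wpn":[[63,92,85,95,99,42],{"dm":15,"h":22,"mu":38}],"zly":{"mj":{"aul":45,"mv":24,"tsn":67},"zkn":6}}
After op 8 (replace /msy/rax/0 38): {"msy":{"k":55,"q":{"ac":88,"l":58,"pg":12,"pmc":23},"rax":[38,26,65,95,54],"xfe":{"zxn":19,"zz":65},"y":{"by":61,"k":81,"m":27}},"wpn":[[63,92,85,95,99,42],{"dm":15,"h":22,"mu":38}],"zly":{"mj":{"aul":45,"mv":24,"tsn":67},"zkn":6}}
After op 9 (add /wpn/0/1 7): {"msy":{"k":55,"q":{"ac":88,"l":58,"pg":12,"pmc":23},"rax":[38,26,65,95,54],"xfe":{"zxn":19,"zz":65},"y":{"by":61,"k":81,"m":27}},"wpn":[[63,7,92,85,95,99,42],{"dm":15,"h":22,"mu":38}],"zly":{"mj":{"aul":45,"mv":24,"tsn":67},"zkn":6}}
After op 10 (add /msy/y/k 29): {"msy":{"k":55,"q":{"ac":88,"l":58,"pg":12,"pmc":23},"rax":[38,26,65,95,54],"xfe":{"zxn":19,"zz":65},"y":{"by":61,"k":29,"m":27}},"wpn":[[63,7,92,85,95,99,42],{"dm":15,"h":22,"mu":38}],"zly":{"mj":{"aul":45,"mv":24,"tsn":67},"zkn":6}}
After op 11 (add /msy/q/yd 33): {"msy":{"k":55,"q":{"ac":88,"l":58,"pg":12,"pmc":23,"yd":33},"rax":[38,26,65,95,54],"xfe":{"zxn":19,"zz":65},"y":{"by":61,"k":29,"m":27}},"wpn":[[63,7,92,85,95,99,42],{"dm":15,"h":22,"mu":38}],"zly":{"mj":{"aul":45,"mv":24,"tsn":67},"zkn":6}}
After op 12 (replace /wpn 88): {"msy":{"k":55,"q":{"ac":88,"l":58,"pg":12,"pmc":23,"yd":33},"rax":[38,26,65,95,54],"xfe":{"zxn":19,"zz":65},"y":{"by":61,"k":29,"m":27}},"wpn":88,"zly":{"mj":{"aul":45,"mv":24,"tsn":67},"zkn":6}}
After op 13 (add /msy/rax/2 23): {"msy":{"k":55,"q":{"ac":88,"l":58,"pg":12,"pmc":23,"yd":33},"rax":[38,26,23,65,95,54],"xfe":{"zxn":19,"zz":65},"y":{"by":61,"k":29,"m":27}},"wpn":88,"zly":{"mj":{"aul":45,"mv":24,"tsn":67},"zkn":6}}
After op 14 (remove /msy/q/pmc): {"msy":{"k":55,"q":{"ac":88,"l":58,"pg":12,"yd":33},"rax":[38,26,23,65,95,54],"xfe":{"zxn":19,"zz":65},"y":{"by":61,"k":29,"m":27}},"wpn":88,"zly":{"mj":{"aul":45,"mv":24,"tsn":67},"zkn":6}}
After op 15 (replace /msy/xfe 74): {"msy":{"k":55,"q":{"ac":88,"l":58,"pg":12,"yd":33},"rax":[38,26,23,65,95,54],"xfe":74,"y":{"by":61,"k":29,"m":27}},"wpn":88,"zly":{"mj":{"aul":45,"mv":24,"tsn":67},"zkn":6}}
After op 16 (add /msy/rax/2 43): {"msy":{"k":55,"q":{"ac":88,"l":58,"pg":12,"yd":33},"rax":[38,26,43,23,65,95,54],"xfe":74,"y":{"by":61,"k":29,"m":27}},"wpn":88,"zly":{"mj":{"aul":45,"mv":24,"tsn":67},"zkn":6}}
After op 17 (remove /msy/rax/0): {"msy":{"k":55,"q":{"ac":88,"l":58,"pg":12,"yd":33},"rax":[26,43,23,65,95,54],"xfe":74,"y":{"by":61,"k":29,"m":27}},"wpn":88,"zly":{"mj":{"aul":45,"mv":24,"tsn":67},"zkn":6}}
After op 18 (replace /msy/q/pg 45): {"msy":{"k":55,"q":{"ac":88,"l":58,"pg":45,"yd":33},"rax":[26,43,23,65,95,54],"xfe":74,"y":{"by":61,"k":29,"m":27}},"wpn":88,"zly":{"mj":{"aul":45,"mv":24,"tsn":67},"zkn":6}}
After op 19 (replace /msy/q 71): {"msy":{"k":55,"q":71,"rax":[26,43,23,65,95,54],"xfe":74,"y":{"by":61,"k":29,"m":27}},"wpn":88,"zly":{"mj":{"aul":45,"mv":24,"tsn":67},"zkn":6}}
After op 20 (add /r 27): {"msy":{"k":55,"q":71,"rax":[26,43,23,65,95,54],"xfe":74,"y":{"by":61,"k":29,"m":27}},"r":27,"wpn":88,"zly":{"mj":{"aul":45,"mv":24,"tsn":67},"zkn":6}}
After op 21 (add /msy/y/by 11): {"msy":{"k":55,"q":71,"rax":[26,43,23,65,95,54],"xfe":74,"y":{"by":11,"k":29,"m":27}},"r":27,"wpn":88,"zly":{"mj":{"aul":45,"mv":24,"tsn":67},"zkn":6}}
After op 22 (add /hwz 87): {"hwz":87,"msy":{"k":55,"q":71,"rax":[26,43,23,65,95,54],"xfe":74,"y":{"by":11,"k":29,"m":27}},"r":27,"wpn":88,"zly":{"mj":{"aul":45,"mv":24,"tsn":67},"zkn":6}}
After op 23 (replace /msy/y/m 40): {"hwz":87,"msy":{"k":55,"q":71,"rax":[26,43,23,65,95,54],"xfe":74,"y":{"by":11,"k":29,"m":40}},"r":27,"wpn":88,"zly":{"mj":{"aul":45,"mv":24,"tsn":67},"zkn":6}}
After op 24 (add /zly/zkn 67): {"hwz":87,"msy":{"k":55,"q":71,"rax":[26,43,23,65,95,54],"xfe":74,"y":{"by":11,"k":29,"m":40}},"r":27,"wpn":88,"zly":{"mj":{"aul":45,"mv":24,"tsn":67},"zkn":67}}

Answer: {"hwz":87,"msy":{"k":55,"q":71,"rax":[26,43,23,65,95,54],"xfe":74,"y":{"by":11,"k":29,"m":40}},"r":27,"wpn":88,"zly":{"mj":{"aul":45,"mv":24,"tsn":67},"zkn":67}}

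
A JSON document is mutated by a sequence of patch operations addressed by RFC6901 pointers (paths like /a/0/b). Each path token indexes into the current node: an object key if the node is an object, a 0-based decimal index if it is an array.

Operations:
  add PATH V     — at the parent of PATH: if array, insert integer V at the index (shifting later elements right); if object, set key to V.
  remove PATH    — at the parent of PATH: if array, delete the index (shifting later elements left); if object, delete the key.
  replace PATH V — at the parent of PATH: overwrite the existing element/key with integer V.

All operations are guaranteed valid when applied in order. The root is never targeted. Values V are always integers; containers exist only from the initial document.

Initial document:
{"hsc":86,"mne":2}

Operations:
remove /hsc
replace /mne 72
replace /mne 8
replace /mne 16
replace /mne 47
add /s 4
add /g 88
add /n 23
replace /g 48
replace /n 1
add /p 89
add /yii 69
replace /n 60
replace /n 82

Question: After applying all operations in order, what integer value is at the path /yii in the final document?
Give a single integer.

After op 1 (remove /hsc): {"mne":2}
After op 2 (replace /mne 72): {"mne":72}
After op 3 (replace /mne 8): {"mne":8}
After op 4 (replace /mne 16): {"mne":16}
After op 5 (replace /mne 47): {"mne":47}
After op 6 (add /s 4): {"mne":47,"s":4}
After op 7 (add /g 88): {"g":88,"mne":47,"s":4}
After op 8 (add /n 23): {"g":88,"mne":47,"n":23,"s":4}
After op 9 (replace /g 48): {"g":48,"mne":47,"n":23,"s":4}
After op 10 (replace /n 1): {"g":48,"mne":47,"n":1,"s":4}
After op 11 (add /p 89): {"g":48,"mne":47,"n":1,"p":89,"s":4}
After op 12 (add /yii 69): {"g":48,"mne":47,"n":1,"p":89,"s":4,"yii":69}
After op 13 (replace /n 60): {"g":48,"mne":47,"n":60,"p":89,"s":4,"yii":69}
After op 14 (replace /n 82): {"g":48,"mne":47,"n":82,"p":89,"s":4,"yii":69}
Value at /yii: 69

Answer: 69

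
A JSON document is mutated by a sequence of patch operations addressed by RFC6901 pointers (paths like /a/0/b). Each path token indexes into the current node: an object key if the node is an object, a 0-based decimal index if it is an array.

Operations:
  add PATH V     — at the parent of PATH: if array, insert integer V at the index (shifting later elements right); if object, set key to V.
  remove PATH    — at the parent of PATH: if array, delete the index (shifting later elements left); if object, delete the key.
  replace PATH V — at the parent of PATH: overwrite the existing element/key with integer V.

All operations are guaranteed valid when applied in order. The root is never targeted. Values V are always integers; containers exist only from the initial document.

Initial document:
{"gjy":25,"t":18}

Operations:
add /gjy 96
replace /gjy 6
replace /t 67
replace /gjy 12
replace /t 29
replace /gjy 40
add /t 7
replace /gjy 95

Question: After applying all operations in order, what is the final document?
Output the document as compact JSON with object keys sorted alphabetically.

Answer: {"gjy":95,"t":7}

Derivation:
After op 1 (add /gjy 96): {"gjy":96,"t":18}
After op 2 (replace /gjy 6): {"gjy":6,"t":18}
After op 3 (replace /t 67): {"gjy":6,"t":67}
After op 4 (replace /gjy 12): {"gjy":12,"t":67}
After op 5 (replace /t 29): {"gjy":12,"t":29}
After op 6 (replace /gjy 40): {"gjy":40,"t":29}
After op 7 (add /t 7): {"gjy":40,"t":7}
After op 8 (replace /gjy 95): {"gjy":95,"t":7}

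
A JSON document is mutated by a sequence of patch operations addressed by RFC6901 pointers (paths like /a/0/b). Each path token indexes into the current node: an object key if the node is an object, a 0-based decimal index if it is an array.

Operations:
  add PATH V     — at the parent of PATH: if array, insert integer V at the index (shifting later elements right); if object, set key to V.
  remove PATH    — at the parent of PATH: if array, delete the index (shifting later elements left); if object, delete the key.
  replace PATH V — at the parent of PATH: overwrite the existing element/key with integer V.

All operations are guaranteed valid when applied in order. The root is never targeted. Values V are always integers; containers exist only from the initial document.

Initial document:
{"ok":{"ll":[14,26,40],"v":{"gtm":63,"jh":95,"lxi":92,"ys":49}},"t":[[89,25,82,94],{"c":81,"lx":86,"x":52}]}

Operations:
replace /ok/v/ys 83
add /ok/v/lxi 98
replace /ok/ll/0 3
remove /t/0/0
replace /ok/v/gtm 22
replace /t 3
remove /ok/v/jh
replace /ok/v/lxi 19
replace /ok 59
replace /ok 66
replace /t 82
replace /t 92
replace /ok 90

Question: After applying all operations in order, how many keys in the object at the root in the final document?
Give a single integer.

After op 1 (replace /ok/v/ys 83): {"ok":{"ll":[14,26,40],"v":{"gtm":63,"jh":95,"lxi":92,"ys":83}},"t":[[89,25,82,94],{"c":81,"lx":86,"x":52}]}
After op 2 (add /ok/v/lxi 98): {"ok":{"ll":[14,26,40],"v":{"gtm":63,"jh":95,"lxi":98,"ys":83}},"t":[[89,25,82,94],{"c":81,"lx":86,"x":52}]}
After op 3 (replace /ok/ll/0 3): {"ok":{"ll":[3,26,40],"v":{"gtm":63,"jh":95,"lxi":98,"ys":83}},"t":[[89,25,82,94],{"c":81,"lx":86,"x":52}]}
After op 4 (remove /t/0/0): {"ok":{"ll":[3,26,40],"v":{"gtm":63,"jh":95,"lxi":98,"ys":83}},"t":[[25,82,94],{"c":81,"lx":86,"x":52}]}
After op 5 (replace /ok/v/gtm 22): {"ok":{"ll":[3,26,40],"v":{"gtm":22,"jh":95,"lxi":98,"ys":83}},"t":[[25,82,94],{"c":81,"lx":86,"x":52}]}
After op 6 (replace /t 3): {"ok":{"ll":[3,26,40],"v":{"gtm":22,"jh":95,"lxi":98,"ys":83}},"t":3}
After op 7 (remove /ok/v/jh): {"ok":{"ll":[3,26,40],"v":{"gtm":22,"lxi":98,"ys":83}},"t":3}
After op 8 (replace /ok/v/lxi 19): {"ok":{"ll":[3,26,40],"v":{"gtm":22,"lxi":19,"ys":83}},"t":3}
After op 9 (replace /ok 59): {"ok":59,"t":3}
After op 10 (replace /ok 66): {"ok":66,"t":3}
After op 11 (replace /t 82): {"ok":66,"t":82}
After op 12 (replace /t 92): {"ok":66,"t":92}
After op 13 (replace /ok 90): {"ok":90,"t":92}
Size at the root: 2

Answer: 2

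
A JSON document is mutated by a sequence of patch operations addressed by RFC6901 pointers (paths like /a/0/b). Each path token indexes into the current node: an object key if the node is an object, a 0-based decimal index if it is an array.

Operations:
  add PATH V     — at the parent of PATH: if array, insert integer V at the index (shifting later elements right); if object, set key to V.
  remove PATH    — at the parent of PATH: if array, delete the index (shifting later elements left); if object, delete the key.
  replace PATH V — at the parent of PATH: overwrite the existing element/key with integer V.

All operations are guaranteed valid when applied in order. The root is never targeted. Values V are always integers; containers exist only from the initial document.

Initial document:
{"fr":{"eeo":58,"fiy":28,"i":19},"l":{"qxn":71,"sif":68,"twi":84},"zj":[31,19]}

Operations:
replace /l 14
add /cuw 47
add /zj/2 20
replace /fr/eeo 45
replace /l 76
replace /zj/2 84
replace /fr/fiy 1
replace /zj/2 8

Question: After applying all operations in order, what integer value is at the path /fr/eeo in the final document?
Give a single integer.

After op 1 (replace /l 14): {"fr":{"eeo":58,"fiy":28,"i":19},"l":14,"zj":[31,19]}
After op 2 (add /cuw 47): {"cuw":47,"fr":{"eeo":58,"fiy":28,"i":19},"l":14,"zj":[31,19]}
After op 3 (add /zj/2 20): {"cuw":47,"fr":{"eeo":58,"fiy":28,"i":19},"l":14,"zj":[31,19,20]}
After op 4 (replace /fr/eeo 45): {"cuw":47,"fr":{"eeo":45,"fiy":28,"i":19},"l":14,"zj":[31,19,20]}
After op 5 (replace /l 76): {"cuw":47,"fr":{"eeo":45,"fiy":28,"i":19},"l":76,"zj":[31,19,20]}
After op 6 (replace /zj/2 84): {"cuw":47,"fr":{"eeo":45,"fiy":28,"i":19},"l":76,"zj":[31,19,84]}
After op 7 (replace /fr/fiy 1): {"cuw":47,"fr":{"eeo":45,"fiy":1,"i":19},"l":76,"zj":[31,19,84]}
After op 8 (replace /zj/2 8): {"cuw":47,"fr":{"eeo":45,"fiy":1,"i":19},"l":76,"zj":[31,19,8]}
Value at /fr/eeo: 45

Answer: 45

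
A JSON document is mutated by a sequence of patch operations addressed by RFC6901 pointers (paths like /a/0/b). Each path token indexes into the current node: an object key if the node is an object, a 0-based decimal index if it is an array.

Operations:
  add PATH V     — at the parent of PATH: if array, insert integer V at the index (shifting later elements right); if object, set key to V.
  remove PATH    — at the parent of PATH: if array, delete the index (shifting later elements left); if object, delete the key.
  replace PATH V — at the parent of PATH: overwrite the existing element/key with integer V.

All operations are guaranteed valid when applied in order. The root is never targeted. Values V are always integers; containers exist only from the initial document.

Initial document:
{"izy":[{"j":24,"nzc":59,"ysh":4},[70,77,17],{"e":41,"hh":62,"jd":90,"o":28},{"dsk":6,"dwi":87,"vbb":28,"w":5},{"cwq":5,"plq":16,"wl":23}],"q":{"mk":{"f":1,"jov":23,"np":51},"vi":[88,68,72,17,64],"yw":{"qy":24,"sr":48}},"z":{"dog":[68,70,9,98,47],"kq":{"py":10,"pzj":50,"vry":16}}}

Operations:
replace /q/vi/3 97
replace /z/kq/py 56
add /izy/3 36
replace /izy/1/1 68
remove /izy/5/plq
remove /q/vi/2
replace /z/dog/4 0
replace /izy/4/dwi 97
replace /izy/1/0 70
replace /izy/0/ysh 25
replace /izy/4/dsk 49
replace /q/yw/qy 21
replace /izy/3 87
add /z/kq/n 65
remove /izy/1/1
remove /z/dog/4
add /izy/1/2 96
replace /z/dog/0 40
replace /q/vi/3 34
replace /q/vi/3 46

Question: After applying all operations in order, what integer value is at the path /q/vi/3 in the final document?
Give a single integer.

Answer: 46

Derivation:
After op 1 (replace /q/vi/3 97): {"izy":[{"j":24,"nzc":59,"ysh":4},[70,77,17],{"e":41,"hh":62,"jd":90,"o":28},{"dsk":6,"dwi":87,"vbb":28,"w":5},{"cwq":5,"plq":16,"wl":23}],"q":{"mk":{"f":1,"jov":23,"np":51},"vi":[88,68,72,97,64],"yw":{"qy":24,"sr":48}},"z":{"dog":[68,70,9,98,47],"kq":{"py":10,"pzj":50,"vry":16}}}
After op 2 (replace /z/kq/py 56): {"izy":[{"j":24,"nzc":59,"ysh":4},[70,77,17],{"e":41,"hh":62,"jd":90,"o":28},{"dsk":6,"dwi":87,"vbb":28,"w":5},{"cwq":5,"plq":16,"wl":23}],"q":{"mk":{"f":1,"jov":23,"np":51},"vi":[88,68,72,97,64],"yw":{"qy":24,"sr":48}},"z":{"dog":[68,70,9,98,47],"kq":{"py":56,"pzj":50,"vry":16}}}
After op 3 (add /izy/3 36): {"izy":[{"j":24,"nzc":59,"ysh":4},[70,77,17],{"e":41,"hh":62,"jd":90,"o":28},36,{"dsk":6,"dwi":87,"vbb":28,"w":5},{"cwq":5,"plq":16,"wl":23}],"q":{"mk":{"f":1,"jov":23,"np":51},"vi":[88,68,72,97,64],"yw":{"qy":24,"sr":48}},"z":{"dog":[68,70,9,98,47],"kq":{"py":56,"pzj":50,"vry":16}}}
After op 4 (replace /izy/1/1 68): {"izy":[{"j":24,"nzc":59,"ysh":4},[70,68,17],{"e":41,"hh":62,"jd":90,"o":28},36,{"dsk":6,"dwi":87,"vbb":28,"w":5},{"cwq":5,"plq":16,"wl":23}],"q":{"mk":{"f":1,"jov":23,"np":51},"vi":[88,68,72,97,64],"yw":{"qy":24,"sr":48}},"z":{"dog":[68,70,9,98,47],"kq":{"py":56,"pzj":50,"vry":16}}}
After op 5 (remove /izy/5/plq): {"izy":[{"j":24,"nzc":59,"ysh":4},[70,68,17],{"e":41,"hh":62,"jd":90,"o":28},36,{"dsk":6,"dwi":87,"vbb":28,"w":5},{"cwq":5,"wl":23}],"q":{"mk":{"f":1,"jov":23,"np":51},"vi":[88,68,72,97,64],"yw":{"qy":24,"sr":48}},"z":{"dog":[68,70,9,98,47],"kq":{"py":56,"pzj":50,"vry":16}}}
After op 6 (remove /q/vi/2): {"izy":[{"j":24,"nzc":59,"ysh":4},[70,68,17],{"e":41,"hh":62,"jd":90,"o":28},36,{"dsk":6,"dwi":87,"vbb":28,"w":5},{"cwq":5,"wl":23}],"q":{"mk":{"f":1,"jov":23,"np":51},"vi":[88,68,97,64],"yw":{"qy":24,"sr":48}},"z":{"dog":[68,70,9,98,47],"kq":{"py":56,"pzj":50,"vry":16}}}
After op 7 (replace /z/dog/4 0): {"izy":[{"j":24,"nzc":59,"ysh":4},[70,68,17],{"e":41,"hh":62,"jd":90,"o":28},36,{"dsk":6,"dwi":87,"vbb":28,"w":5},{"cwq":5,"wl":23}],"q":{"mk":{"f":1,"jov":23,"np":51},"vi":[88,68,97,64],"yw":{"qy":24,"sr":48}},"z":{"dog":[68,70,9,98,0],"kq":{"py":56,"pzj":50,"vry":16}}}
After op 8 (replace /izy/4/dwi 97): {"izy":[{"j":24,"nzc":59,"ysh":4},[70,68,17],{"e":41,"hh":62,"jd":90,"o":28},36,{"dsk":6,"dwi":97,"vbb":28,"w":5},{"cwq":5,"wl":23}],"q":{"mk":{"f":1,"jov":23,"np":51},"vi":[88,68,97,64],"yw":{"qy":24,"sr":48}},"z":{"dog":[68,70,9,98,0],"kq":{"py":56,"pzj":50,"vry":16}}}
After op 9 (replace /izy/1/0 70): {"izy":[{"j":24,"nzc":59,"ysh":4},[70,68,17],{"e":41,"hh":62,"jd":90,"o":28},36,{"dsk":6,"dwi":97,"vbb":28,"w":5},{"cwq":5,"wl":23}],"q":{"mk":{"f":1,"jov":23,"np":51},"vi":[88,68,97,64],"yw":{"qy":24,"sr":48}},"z":{"dog":[68,70,9,98,0],"kq":{"py":56,"pzj":50,"vry":16}}}
After op 10 (replace /izy/0/ysh 25): {"izy":[{"j":24,"nzc":59,"ysh":25},[70,68,17],{"e":41,"hh":62,"jd":90,"o":28},36,{"dsk":6,"dwi":97,"vbb":28,"w":5},{"cwq":5,"wl":23}],"q":{"mk":{"f":1,"jov":23,"np":51},"vi":[88,68,97,64],"yw":{"qy":24,"sr":48}},"z":{"dog":[68,70,9,98,0],"kq":{"py":56,"pzj":50,"vry":16}}}
After op 11 (replace /izy/4/dsk 49): {"izy":[{"j":24,"nzc":59,"ysh":25},[70,68,17],{"e":41,"hh":62,"jd":90,"o":28},36,{"dsk":49,"dwi":97,"vbb":28,"w":5},{"cwq":5,"wl":23}],"q":{"mk":{"f":1,"jov":23,"np":51},"vi":[88,68,97,64],"yw":{"qy":24,"sr":48}},"z":{"dog":[68,70,9,98,0],"kq":{"py":56,"pzj":50,"vry":16}}}
After op 12 (replace /q/yw/qy 21): {"izy":[{"j":24,"nzc":59,"ysh":25},[70,68,17],{"e":41,"hh":62,"jd":90,"o":28},36,{"dsk":49,"dwi":97,"vbb":28,"w":5},{"cwq":5,"wl":23}],"q":{"mk":{"f":1,"jov":23,"np":51},"vi":[88,68,97,64],"yw":{"qy":21,"sr":48}},"z":{"dog":[68,70,9,98,0],"kq":{"py":56,"pzj":50,"vry":16}}}
After op 13 (replace /izy/3 87): {"izy":[{"j":24,"nzc":59,"ysh":25},[70,68,17],{"e":41,"hh":62,"jd":90,"o":28},87,{"dsk":49,"dwi":97,"vbb":28,"w":5},{"cwq":5,"wl":23}],"q":{"mk":{"f":1,"jov":23,"np":51},"vi":[88,68,97,64],"yw":{"qy":21,"sr":48}},"z":{"dog":[68,70,9,98,0],"kq":{"py":56,"pzj":50,"vry":16}}}
After op 14 (add /z/kq/n 65): {"izy":[{"j":24,"nzc":59,"ysh":25},[70,68,17],{"e":41,"hh":62,"jd":90,"o":28},87,{"dsk":49,"dwi":97,"vbb":28,"w":5},{"cwq":5,"wl":23}],"q":{"mk":{"f":1,"jov":23,"np":51},"vi":[88,68,97,64],"yw":{"qy":21,"sr":48}},"z":{"dog":[68,70,9,98,0],"kq":{"n":65,"py":56,"pzj":50,"vry":16}}}
After op 15 (remove /izy/1/1): {"izy":[{"j":24,"nzc":59,"ysh":25},[70,17],{"e":41,"hh":62,"jd":90,"o":28},87,{"dsk":49,"dwi":97,"vbb":28,"w":5},{"cwq":5,"wl":23}],"q":{"mk":{"f":1,"jov":23,"np":51},"vi":[88,68,97,64],"yw":{"qy":21,"sr":48}},"z":{"dog":[68,70,9,98,0],"kq":{"n":65,"py":56,"pzj":50,"vry":16}}}
After op 16 (remove /z/dog/4): {"izy":[{"j":24,"nzc":59,"ysh":25},[70,17],{"e":41,"hh":62,"jd":90,"o":28},87,{"dsk":49,"dwi":97,"vbb":28,"w":5},{"cwq":5,"wl":23}],"q":{"mk":{"f":1,"jov":23,"np":51},"vi":[88,68,97,64],"yw":{"qy":21,"sr":48}},"z":{"dog":[68,70,9,98],"kq":{"n":65,"py":56,"pzj":50,"vry":16}}}
After op 17 (add /izy/1/2 96): {"izy":[{"j":24,"nzc":59,"ysh":25},[70,17,96],{"e":41,"hh":62,"jd":90,"o":28},87,{"dsk":49,"dwi":97,"vbb":28,"w":5},{"cwq":5,"wl":23}],"q":{"mk":{"f":1,"jov":23,"np":51},"vi":[88,68,97,64],"yw":{"qy":21,"sr":48}},"z":{"dog":[68,70,9,98],"kq":{"n":65,"py":56,"pzj":50,"vry":16}}}
After op 18 (replace /z/dog/0 40): {"izy":[{"j":24,"nzc":59,"ysh":25},[70,17,96],{"e":41,"hh":62,"jd":90,"o":28},87,{"dsk":49,"dwi":97,"vbb":28,"w":5},{"cwq":5,"wl":23}],"q":{"mk":{"f":1,"jov":23,"np":51},"vi":[88,68,97,64],"yw":{"qy":21,"sr":48}},"z":{"dog":[40,70,9,98],"kq":{"n":65,"py":56,"pzj":50,"vry":16}}}
After op 19 (replace /q/vi/3 34): {"izy":[{"j":24,"nzc":59,"ysh":25},[70,17,96],{"e":41,"hh":62,"jd":90,"o":28},87,{"dsk":49,"dwi":97,"vbb":28,"w":5},{"cwq":5,"wl":23}],"q":{"mk":{"f":1,"jov":23,"np":51},"vi":[88,68,97,34],"yw":{"qy":21,"sr":48}},"z":{"dog":[40,70,9,98],"kq":{"n":65,"py":56,"pzj":50,"vry":16}}}
After op 20 (replace /q/vi/3 46): {"izy":[{"j":24,"nzc":59,"ysh":25},[70,17,96],{"e":41,"hh":62,"jd":90,"o":28},87,{"dsk":49,"dwi":97,"vbb":28,"w":5},{"cwq":5,"wl":23}],"q":{"mk":{"f":1,"jov":23,"np":51},"vi":[88,68,97,46],"yw":{"qy":21,"sr":48}},"z":{"dog":[40,70,9,98],"kq":{"n":65,"py":56,"pzj":50,"vry":16}}}
Value at /q/vi/3: 46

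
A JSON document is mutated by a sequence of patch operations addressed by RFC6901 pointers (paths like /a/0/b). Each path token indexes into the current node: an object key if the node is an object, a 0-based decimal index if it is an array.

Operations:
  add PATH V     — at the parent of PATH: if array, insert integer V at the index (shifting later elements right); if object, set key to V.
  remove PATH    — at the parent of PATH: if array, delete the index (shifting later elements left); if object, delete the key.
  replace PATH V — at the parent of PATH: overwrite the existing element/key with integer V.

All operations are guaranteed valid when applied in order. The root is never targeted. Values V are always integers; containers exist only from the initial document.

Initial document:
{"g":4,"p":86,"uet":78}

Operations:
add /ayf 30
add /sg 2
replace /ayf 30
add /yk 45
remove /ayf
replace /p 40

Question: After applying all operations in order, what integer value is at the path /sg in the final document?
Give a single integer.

Answer: 2

Derivation:
After op 1 (add /ayf 30): {"ayf":30,"g":4,"p":86,"uet":78}
After op 2 (add /sg 2): {"ayf":30,"g":4,"p":86,"sg":2,"uet":78}
After op 3 (replace /ayf 30): {"ayf":30,"g":4,"p":86,"sg":2,"uet":78}
After op 4 (add /yk 45): {"ayf":30,"g":4,"p":86,"sg":2,"uet":78,"yk":45}
After op 5 (remove /ayf): {"g":4,"p":86,"sg":2,"uet":78,"yk":45}
After op 6 (replace /p 40): {"g":4,"p":40,"sg":2,"uet":78,"yk":45}
Value at /sg: 2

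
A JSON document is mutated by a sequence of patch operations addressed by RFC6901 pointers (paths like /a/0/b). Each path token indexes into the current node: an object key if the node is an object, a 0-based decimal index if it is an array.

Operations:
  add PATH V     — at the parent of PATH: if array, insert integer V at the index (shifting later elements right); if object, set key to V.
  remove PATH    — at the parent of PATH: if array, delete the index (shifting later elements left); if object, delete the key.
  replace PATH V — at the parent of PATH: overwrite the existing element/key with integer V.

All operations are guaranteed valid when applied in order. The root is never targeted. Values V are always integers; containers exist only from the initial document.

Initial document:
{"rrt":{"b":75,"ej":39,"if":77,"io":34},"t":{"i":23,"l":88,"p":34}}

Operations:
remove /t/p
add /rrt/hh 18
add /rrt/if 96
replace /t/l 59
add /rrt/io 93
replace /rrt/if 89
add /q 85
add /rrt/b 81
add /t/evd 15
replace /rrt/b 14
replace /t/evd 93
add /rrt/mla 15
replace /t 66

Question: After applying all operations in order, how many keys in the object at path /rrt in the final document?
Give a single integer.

After op 1 (remove /t/p): {"rrt":{"b":75,"ej":39,"if":77,"io":34},"t":{"i":23,"l":88}}
After op 2 (add /rrt/hh 18): {"rrt":{"b":75,"ej":39,"hh":18,"if":77,"io":34},"t":{"i":23,"l":88}}
After op 3 (add /rrt/if 96): {"rrt":{"b":75,"ej":39,"hh":18,"if":96,"io":34},"t":{"i":23,"l":88}}
After op 4 (replace /t/l 59): {"rrt":{"b":75,"ej":39,"hh":18,"if":96,"io":34},"t":{"i":23,"l":59}}
After op 5 (add /rrt/io 93): {"rrt":{"b":75,"ej":39,"hh":18,"if":96,"io":93},"t":{"i":23,"l":59}}
After op 6 (replace /rrt/if 89): {"rrt":{"b":75,"ej":39,"hh":18,"if":89,"io":93},"t":{"i":23,"l":59}}
After op 7 (add /q 85): {"q":85,"rrt":{"b":75,"ej":39,"hh":18,"if":89,"io":93},"t":{"i":23,"l":59}}
After op 8 (add /rrt/b 81): {"q":85,"rrt":{"b":81,"ej":39,"hh":18,"if":89,"io":93},"t":{"i":23,"l":59}}
After op 9 (add /t/evd 15): {"q":85,"rrt":{"b":81,"ej":39,"hh":18,"if":89,"io":93},"t":{"evd":15,"i":23,"l":59}}
After op 10 (replace /rrt/b 14): {"q":85,"rrt":{"b":14,"ej":39,"hh":18,"if":89,"io":93},"t":{"evd":15,"i":23,"l":59}}
After op 11 (replace /t/evd 93): {"q":85,"rrt":{"b":14,"ej":39,"hh":18,"if":89,"io":93},"t":{"evd":93,"i":23,"l":59}}
After op 12 (add /rrt/mla 15): {"q":85,"rrt":{"b":14,"ej":39,"hh":18,"if":89,"io":93,"mla":15},"t":{"evd":93,"i":23,"l":59}}
After op 13 (replace /t 66): {"q":85,"rrt":{"b":14,"ej":39,"hh":18,"if":89,"io":93,"mla":15},"t":66}
Size at path /rrt: 6

Answer: 6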